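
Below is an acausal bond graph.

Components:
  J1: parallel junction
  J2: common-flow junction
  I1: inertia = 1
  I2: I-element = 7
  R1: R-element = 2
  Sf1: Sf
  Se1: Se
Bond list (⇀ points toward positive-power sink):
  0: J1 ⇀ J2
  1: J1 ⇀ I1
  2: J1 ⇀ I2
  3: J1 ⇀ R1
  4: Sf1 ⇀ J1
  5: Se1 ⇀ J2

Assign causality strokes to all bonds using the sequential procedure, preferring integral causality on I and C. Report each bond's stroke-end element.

#0 →J1
#1 →I1
#2 →I2
#3 →R1
#4 →Sf1
#5 →J2

#4 →Sf1  (Sf1: flow source, stroke at near end)
#5 →J2  (Se1: effort source, stroke at far end)
#0 →J1  (closing 1-jn rule on J2)
#1 →I1  (common-e at J1 fixed by 0)
#2 →I2  (J1: bond 0 brought effort, rest push out)
#3 →R1  (0-jn J1 has e-setter on 0)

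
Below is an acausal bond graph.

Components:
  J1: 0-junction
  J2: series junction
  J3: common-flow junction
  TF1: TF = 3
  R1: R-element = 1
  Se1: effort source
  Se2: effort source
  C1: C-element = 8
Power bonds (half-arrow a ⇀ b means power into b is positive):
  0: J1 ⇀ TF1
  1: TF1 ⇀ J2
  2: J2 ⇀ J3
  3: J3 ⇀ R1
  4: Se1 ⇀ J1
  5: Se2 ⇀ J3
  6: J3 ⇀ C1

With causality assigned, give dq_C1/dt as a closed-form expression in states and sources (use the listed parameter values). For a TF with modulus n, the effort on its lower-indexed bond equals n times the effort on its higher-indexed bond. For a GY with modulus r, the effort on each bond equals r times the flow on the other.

bond 4 →J1  (source Se1 imposes e)
bond 5 →J3  (source Se2 imposes e)
bond 0 →TF1  (common-e at J1 fixed by 4)
bond 1 →J2  (through TF1, causality passes straight; one stroke at TF1)
bond 2 →J3  (only one flow-in slot at J2)
bond 6 →J3  (C1 outputs effort q/C1)
bond 3 →R1  (closing 1-jn rule on J3)

dq_C1/dt = E_Se1/3 + E_Se2 - q_C1/8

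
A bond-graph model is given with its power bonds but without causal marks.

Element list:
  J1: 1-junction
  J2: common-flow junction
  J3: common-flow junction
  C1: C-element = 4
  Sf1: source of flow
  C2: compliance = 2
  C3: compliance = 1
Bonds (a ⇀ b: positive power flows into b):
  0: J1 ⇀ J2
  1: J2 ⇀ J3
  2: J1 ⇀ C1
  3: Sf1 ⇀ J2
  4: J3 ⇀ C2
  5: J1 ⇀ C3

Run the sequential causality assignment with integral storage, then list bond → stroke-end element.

#0 →J2
#1 →J2
#2 →J1
#3 →Sf1
#4 →J3
#5 →J1

β3 stroke at Sf1  (Sf1 (Sf) sets flow on bond)
β0 stroke at J2  (common-f at J2 fixed by 3)
β1 stroke at J2  (J2: bond 3 brought flow, rest push out)
β4 stroke at J3  (J3: bond 1 brought flow, rest push out)
β2 stroke at J1  (1-jn J1 has f-setter on 0)
β5 stroke at J1  (J1 flow already set via bond 0)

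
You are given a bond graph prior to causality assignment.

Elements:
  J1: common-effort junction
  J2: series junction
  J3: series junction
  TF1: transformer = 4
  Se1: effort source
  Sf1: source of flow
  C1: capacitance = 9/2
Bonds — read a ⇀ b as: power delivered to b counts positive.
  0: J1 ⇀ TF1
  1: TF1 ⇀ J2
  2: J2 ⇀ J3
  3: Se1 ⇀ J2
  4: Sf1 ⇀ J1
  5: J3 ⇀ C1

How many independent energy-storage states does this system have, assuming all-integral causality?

#3 →J2  (Se1: effort source, stroke at far end)
#4 →Sf1  (Sf1: flow source, stroke at near end)
#0 →J1  (only one effort-in slot at J1)
#1 →TF1  (through TF1, causality passes straight; one stroke at TF1)
#2 →J2  (common-f at J2 fixed by 1)
#5 →J3  (common-f at J3 fixed by 2)

1  (C1 all integral)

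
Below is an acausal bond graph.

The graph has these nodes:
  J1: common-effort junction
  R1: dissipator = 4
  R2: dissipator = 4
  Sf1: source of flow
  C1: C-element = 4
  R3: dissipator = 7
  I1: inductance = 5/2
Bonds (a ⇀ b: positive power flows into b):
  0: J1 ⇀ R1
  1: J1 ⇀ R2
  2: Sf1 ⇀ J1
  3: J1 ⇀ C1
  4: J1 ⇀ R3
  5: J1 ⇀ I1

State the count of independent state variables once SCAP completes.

2  (C1, I1 all integral)

b2 stroke at Sf1  (Sf1 (Sf) sets flow on bond)
b3 stroke at J1  (C1 outputs effort q/C1)
b0 stroke at R1  (common-e at J1 fixed by 3)
b1 stroke at R2  (J1: bond 3 brought effort, rest push out)
b4 stroke at R3  (J1 effort already set via bond 3)
b5 stroke at I1  (common-e at J1 fixed by 3)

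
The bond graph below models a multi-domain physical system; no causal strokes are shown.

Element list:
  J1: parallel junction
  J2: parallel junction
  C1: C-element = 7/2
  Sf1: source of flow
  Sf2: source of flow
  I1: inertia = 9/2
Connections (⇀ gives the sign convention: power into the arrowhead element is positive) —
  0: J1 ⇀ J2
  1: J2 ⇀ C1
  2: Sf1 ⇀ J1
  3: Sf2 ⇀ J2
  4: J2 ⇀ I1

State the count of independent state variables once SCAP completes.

2  (C1, I1 all integral)

β2 |Sf1  (Sf1 (Sf) sets flow on bond)
β3 |Sf2  (Sf2 (Sf) sets flow on bond)
β0 |J1  (closing 0-jn rule on J1)
β1 |J2  (C1 outputs effort q/C1)
β4 |I1  (J2: bond 1 brought effort, rest push out)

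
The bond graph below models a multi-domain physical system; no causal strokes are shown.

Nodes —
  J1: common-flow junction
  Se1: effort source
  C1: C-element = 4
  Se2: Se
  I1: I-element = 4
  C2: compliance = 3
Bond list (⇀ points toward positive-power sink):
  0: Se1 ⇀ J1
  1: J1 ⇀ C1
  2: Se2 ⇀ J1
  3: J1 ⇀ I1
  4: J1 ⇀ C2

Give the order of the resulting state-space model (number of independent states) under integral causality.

3  (C1, C2, I1 all integral)

β0 stroke→J1  (source Se1 imposes e)
β2 stroke→J1  (Se2: effort source, stroke at far end)
β1 stroke→J1  (C1 outputs effort q/C1)
β3 stroke→I1  (prefer integral on I1)
β4 stroke→J1  (common-f at J1 fixed by 3)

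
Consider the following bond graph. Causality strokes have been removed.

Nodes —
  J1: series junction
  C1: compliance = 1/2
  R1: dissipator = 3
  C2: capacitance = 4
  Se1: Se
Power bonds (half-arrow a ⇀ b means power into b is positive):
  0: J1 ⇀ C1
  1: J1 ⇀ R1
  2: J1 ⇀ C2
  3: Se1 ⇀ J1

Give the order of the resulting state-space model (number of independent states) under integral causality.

2  (C1, C2 all integral)

#3 →J1  (Se1: effort source, stroke at far end)
#0 →J1  (C1 integral (e out))
#2 →J1  (C2: C, integral causality)
#1 →R1  (J1 needs exactly one f-in)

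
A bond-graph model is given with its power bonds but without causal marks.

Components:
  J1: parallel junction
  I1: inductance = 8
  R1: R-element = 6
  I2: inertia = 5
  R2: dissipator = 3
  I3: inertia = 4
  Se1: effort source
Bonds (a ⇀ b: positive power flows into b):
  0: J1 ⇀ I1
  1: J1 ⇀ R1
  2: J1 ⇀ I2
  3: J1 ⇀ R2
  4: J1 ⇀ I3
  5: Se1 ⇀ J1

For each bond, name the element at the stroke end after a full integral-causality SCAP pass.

#5 stroke→J1  (Se1 fixes effort; stroke away)
#0 stroke→I1  (J1 effort already set via bond 5)
#1 stroke→R1  (0-jn J1 has e-setter on 5)
#2 stroke→I2  (common-e at J1 fixed by 5)
#3 stroke→R2  (J1 effort already set via bond 5)
#4 stroke→I3  (J1 effort already set via bond 5)

#0 stroke at I1
#1 stroke at R1
#2 stroke at I2
#3 stroke at R2
#4 stroke at I3
#5 stroke at J1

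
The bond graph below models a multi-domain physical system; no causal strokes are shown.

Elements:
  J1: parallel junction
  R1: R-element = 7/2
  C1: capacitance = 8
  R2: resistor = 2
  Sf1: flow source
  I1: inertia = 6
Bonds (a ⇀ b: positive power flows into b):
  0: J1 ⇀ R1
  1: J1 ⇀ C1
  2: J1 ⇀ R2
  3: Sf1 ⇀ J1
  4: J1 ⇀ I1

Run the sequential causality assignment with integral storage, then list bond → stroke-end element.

b3 |Sf1  (Sf1 (Sf) sets flow on bond)
b1 |J1  (C1 outputs effort q/C1)
b0 |R1  (J1: bond 1 brought effort, rest push out)
b2 |R2  (J1: bond 1 brought effort, rest push out)
b4 |I1  (J1 effort already set via bond 1)

bond 0 stroke→R1
bond 1 stroke→J1
bond 2 stroke→R2
bond 3 stroke→Sf1
bond 4 stroke→I1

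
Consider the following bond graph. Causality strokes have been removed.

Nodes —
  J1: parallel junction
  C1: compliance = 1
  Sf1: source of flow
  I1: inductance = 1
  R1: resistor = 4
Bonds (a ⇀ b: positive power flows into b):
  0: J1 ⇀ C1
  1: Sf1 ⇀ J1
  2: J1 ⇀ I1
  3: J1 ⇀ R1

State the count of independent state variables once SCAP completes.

2  (C1, I1 all integral)

bond 1 stroke at Sf1  (Sf1: flow source, stroke at near end)
bond 0 stroke at J1  (C1: C, integral causality)
bond 2 stroke at I1  (J1: bond 0 brought effort, rest push out)
bond 3 stroke at R1  (common-e at J1 fixed by 0)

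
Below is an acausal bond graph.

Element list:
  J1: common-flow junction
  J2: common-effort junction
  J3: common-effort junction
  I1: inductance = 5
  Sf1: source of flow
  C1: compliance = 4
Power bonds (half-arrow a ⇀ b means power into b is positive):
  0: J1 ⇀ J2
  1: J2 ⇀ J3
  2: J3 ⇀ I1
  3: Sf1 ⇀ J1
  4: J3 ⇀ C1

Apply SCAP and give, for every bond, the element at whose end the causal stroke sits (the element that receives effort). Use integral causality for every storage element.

#3 stroke→Sf1  (Sf1: flow source, stroke at near end)
#0 stroke→J1  (J1 flow already set via bond 3)
#1 stroke→J2  (J2 needs exactly one e-in)
#2 stroke→I1  (I1 outputs flow p/I1)
#4 stroke→J3  (J3: last free bond brings effort in)

bond 0 stroke→J1
bond 1 stroke→J2
bond 2 stroke→I1
bond 3 stroke→Sf1
bond 4 stroke→J3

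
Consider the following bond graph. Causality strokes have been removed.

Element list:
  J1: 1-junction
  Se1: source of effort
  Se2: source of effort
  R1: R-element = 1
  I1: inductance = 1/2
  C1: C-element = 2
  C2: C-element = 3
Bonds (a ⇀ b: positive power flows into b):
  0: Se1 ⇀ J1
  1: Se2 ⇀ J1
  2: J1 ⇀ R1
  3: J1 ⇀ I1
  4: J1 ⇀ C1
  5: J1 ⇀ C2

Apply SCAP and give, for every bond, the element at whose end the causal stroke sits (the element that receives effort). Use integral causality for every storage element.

#0 stroke at J1  (Se1 fixes effort; stroke away)
#1 stroke at J1  (Se2 (Se) sets effort on bond)
#3 stroke at I1  (I1: I, integral causality)
#2 stroke at J1  (1-jn J1 has f-setter on 3)
#4 stroke at J1  (common-f at J1 fixed by 3)
#5 stroke at J1  (J1: bond 3 brought flow, rest push out)

b0 |J1
b1 |J1
b2 |J1
b3 |I1
b4 |J1
b5 |J1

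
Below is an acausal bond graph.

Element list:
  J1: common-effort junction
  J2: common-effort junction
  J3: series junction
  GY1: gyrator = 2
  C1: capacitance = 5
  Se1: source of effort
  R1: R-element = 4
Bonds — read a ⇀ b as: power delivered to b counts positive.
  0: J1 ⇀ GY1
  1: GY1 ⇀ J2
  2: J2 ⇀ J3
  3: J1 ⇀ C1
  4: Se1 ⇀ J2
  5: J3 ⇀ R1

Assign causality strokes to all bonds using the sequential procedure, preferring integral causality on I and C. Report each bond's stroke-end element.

bond 0 |GY1
bond 1 |GY1
bond 2 |J3
bond 3 |J1
bond 4 |J2
bond 5 |R1

bond 4 stroke→J2  (Se1 (Se) sets effort on bond)
bond 1 stroke→GY1  (J2: bond 4 brought effort, rest push out)
bond 2 stroke→J3  (0-jn J2 has e-setter on 4)
bond 5 stroke→R1  (J3 needs exactly one f-in)
bond 0 stroke→GY1  (GY1: gyrator matches bond 1)
bond 3 stroke→J1  (J1 needs exactly one e-in)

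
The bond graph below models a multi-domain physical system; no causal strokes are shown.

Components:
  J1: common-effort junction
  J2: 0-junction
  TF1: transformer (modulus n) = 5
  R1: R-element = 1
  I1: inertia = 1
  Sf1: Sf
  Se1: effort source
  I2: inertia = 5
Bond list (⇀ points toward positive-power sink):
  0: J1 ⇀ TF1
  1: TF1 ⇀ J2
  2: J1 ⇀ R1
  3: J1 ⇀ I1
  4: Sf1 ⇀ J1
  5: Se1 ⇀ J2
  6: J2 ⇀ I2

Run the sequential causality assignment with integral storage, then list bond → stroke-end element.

#4 stroke→Sf1  (Sf1: flow source, stroke at near end)
#5 stroke→J2  (Se1 fixes effort; stroke away)
#1 stroke→TF1  (0-jn J2 has e-setter on 5)
#6 stroke→I2  (J2: bond 5 brought effort, rest push out)
#0 stroke→J1  (through TF1, causality passes straight; one stroke at TF1)
#2 stroke→R1  (J1: bond 0 brought effort, rest push out)
#3 stroke→I1  (0-jn J1 has e-setter on 0)

β0 →J1
β1 →TF1
β2 →R1
β3 →I1
β4 →Sf1
β5 →J2
β6 →I2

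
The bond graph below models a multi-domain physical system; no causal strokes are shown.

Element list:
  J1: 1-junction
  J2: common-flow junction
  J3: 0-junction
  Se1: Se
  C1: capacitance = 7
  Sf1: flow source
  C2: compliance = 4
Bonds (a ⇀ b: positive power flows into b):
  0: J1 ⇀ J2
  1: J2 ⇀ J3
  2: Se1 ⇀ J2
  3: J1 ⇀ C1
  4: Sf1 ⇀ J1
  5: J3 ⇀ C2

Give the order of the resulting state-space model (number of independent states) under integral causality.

2  (C1, C2 all integral)

b2 stroke→J2  (Se1 fixes effort; stroke away)
b4 stroke→Sf1  (source Sf1 imposes f)
b0 stroke→J1  (J1: bond 4 brought flow, rest push out)
b3 stroke→J1  (J1: bond 4 brought flow, rest push out)
b1 stroke→J2  (J2 flow already set via bond 0)
b5 stroke→J3  (only one effort-in slot at J3)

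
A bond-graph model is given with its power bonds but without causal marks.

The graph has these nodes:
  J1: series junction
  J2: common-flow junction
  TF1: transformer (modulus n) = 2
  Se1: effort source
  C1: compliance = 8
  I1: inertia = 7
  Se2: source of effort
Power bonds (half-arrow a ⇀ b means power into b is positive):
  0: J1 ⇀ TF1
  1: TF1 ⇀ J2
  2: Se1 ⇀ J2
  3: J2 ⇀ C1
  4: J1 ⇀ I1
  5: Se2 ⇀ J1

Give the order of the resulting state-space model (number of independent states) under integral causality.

bond 2 stroke→J2  (source Se1 imposes e)
bond 5 stroke→J1  (source Se2 imposes e)
bond 3 stroke→J2  (C1: C, integral causality)
bond 1 stroke→TF1  (closing 1-jn rule on J2)
bond 0 stroke→J1  (TF1: transformer flips bond 1)
bond 4 stroke→I1  (closing 1-jn rule on J1)

2  (C1, I1 all integral)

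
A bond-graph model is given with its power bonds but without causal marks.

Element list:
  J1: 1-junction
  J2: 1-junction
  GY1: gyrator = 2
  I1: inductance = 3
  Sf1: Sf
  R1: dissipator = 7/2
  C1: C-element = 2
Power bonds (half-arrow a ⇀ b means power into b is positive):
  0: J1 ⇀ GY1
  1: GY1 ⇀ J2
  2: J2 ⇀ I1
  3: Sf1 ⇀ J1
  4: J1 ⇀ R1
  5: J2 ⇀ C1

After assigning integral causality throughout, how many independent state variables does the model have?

β3 |Sf1  (Sf1: flow source, stroke at near end)
β0 |J1  (J1: bond 3 brought flow, rest push out)
β4 |J1  (1-jn J1 has f-setter on 3)
β1 |J2  (GY1 both-in/both-out from 0)
β2 |I1  (I1 outputs flow p/I1)
β5 |J2  (J2 flow already set via bond 2)

2  (C1, I1 all integral)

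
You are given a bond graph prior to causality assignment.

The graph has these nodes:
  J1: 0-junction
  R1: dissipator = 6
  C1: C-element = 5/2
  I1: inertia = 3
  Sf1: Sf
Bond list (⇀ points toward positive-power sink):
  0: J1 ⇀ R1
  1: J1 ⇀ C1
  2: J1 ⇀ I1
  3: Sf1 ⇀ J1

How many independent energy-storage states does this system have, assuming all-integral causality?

2  (C1, I1 all integral)

#3 stroke→Sf1  (Sf1 (Sf) sets flow on bond)
#1 stroke→J1  (C1 integral (e out))
#0 stroke→R1  (common-e at J1 fixed by 1)
#2 stroke→I1  (J1: bond 1 brought effort, rest push out)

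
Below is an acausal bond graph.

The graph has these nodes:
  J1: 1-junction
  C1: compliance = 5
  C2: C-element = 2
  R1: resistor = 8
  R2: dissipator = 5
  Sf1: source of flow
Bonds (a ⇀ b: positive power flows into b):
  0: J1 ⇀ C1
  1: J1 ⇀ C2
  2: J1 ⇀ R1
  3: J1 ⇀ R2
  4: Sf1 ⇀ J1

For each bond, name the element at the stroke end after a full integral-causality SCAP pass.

#0 stroke at J1
#1 stroke at J1
#2 stroke at J1
#3 stroke at J1
#4 stroke at Sf1

bond 4 stroke at Sf1  (Sf1 fixes flow; stroke at Sf1)
bond 0 stroke at J1  (common-f at J1 fixed by 4)
bond 1 stroke at J1  (J1: bond 4 brought flow, rest push out)
bond 2 stroke at J1  (1-jn J1 has f-setter on 4)
bond 3 stroke at J1  (J1: bond 4 brought flow, rest push out)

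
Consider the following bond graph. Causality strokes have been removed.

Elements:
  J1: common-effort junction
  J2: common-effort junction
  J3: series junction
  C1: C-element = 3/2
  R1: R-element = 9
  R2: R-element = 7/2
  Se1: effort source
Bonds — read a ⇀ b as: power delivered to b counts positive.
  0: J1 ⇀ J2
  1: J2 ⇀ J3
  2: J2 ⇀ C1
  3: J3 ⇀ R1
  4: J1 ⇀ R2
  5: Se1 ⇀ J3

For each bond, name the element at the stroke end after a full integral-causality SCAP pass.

β0 →J1
β1 →J3
β2 →J2
β3 →R1
β4 →R2
β5 →J3

#5 stroke at J3  (Se1: effort source, stroke at far end)
#2 stroke at J2  (C1: C, integral causality)
#0 stroke at J1  (J2: bond 2 brought effort, rest push out)
#1 stroke at J3  (0-jn J2 has e-setter on 2)
#3 stroke at R1  (J3: last free bond brings flow in)
#4 stroke at R2  (common-e at J1 fixed by 0)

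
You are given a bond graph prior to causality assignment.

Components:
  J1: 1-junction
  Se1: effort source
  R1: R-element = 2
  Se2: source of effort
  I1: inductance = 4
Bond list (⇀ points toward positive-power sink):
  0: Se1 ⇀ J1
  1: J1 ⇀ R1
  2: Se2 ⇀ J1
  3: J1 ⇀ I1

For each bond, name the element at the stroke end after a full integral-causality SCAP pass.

#0 |J1  (source Se1 imposes e)
#2 |J1  (Se2 fixes effort; stroke away)
#3 |I1  (I1 integral (f out))
#1 |J1  (1-jn J1 has f-setter on 3)

β0 |J1
β1 |J1
β2 |J1
β3 |I1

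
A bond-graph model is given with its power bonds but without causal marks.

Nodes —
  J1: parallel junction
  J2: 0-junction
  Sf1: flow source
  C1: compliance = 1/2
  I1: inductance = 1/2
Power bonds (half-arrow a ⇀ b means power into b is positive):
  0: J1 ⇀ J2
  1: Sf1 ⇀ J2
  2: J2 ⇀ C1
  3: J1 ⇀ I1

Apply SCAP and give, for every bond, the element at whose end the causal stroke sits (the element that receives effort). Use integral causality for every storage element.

bond 1 stroke→Sf1  (source Sf1 imposes f)
bond 2 stroke→J2  (prefer integral on C1)
bond 0 stroke→J1  (J2: bond 2 brought effort, rest push out)
bond 3 stroke→I1  (J1 effort already set via bond 0)

#0 stroke→J1
#1 stroke→Sf1
#2 stroke→J2
#3 stroke→I1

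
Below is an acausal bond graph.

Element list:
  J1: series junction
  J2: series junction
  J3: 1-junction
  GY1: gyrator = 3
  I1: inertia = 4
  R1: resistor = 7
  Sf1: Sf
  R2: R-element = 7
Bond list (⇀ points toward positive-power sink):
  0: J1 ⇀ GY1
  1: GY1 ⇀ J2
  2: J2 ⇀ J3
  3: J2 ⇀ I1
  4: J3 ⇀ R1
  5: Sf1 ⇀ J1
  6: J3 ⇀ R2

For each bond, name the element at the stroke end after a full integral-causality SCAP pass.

b0 stroke at J1
b1 stroke at J2
b2 stroke at J2
b3 stroke at I1
b4 stroke at J3
b5 stroke at Sf1
b6 stroke at J3

β5 →Sf1  (source Sf1 imposes f)
β0 →J1  (1-jn J1 has f-setter on 5)
β1 →J2  (GY1: gyrator matches bond 0)
β3 →I1  (I1 outputs flow p/I1)
β2 →J2  (1-jn J2 has f-setter on 3)
β4 →J3  (J3: bond 2 brought flow, rest push out)
β6 →J3  (1-jn J3 has f-setter on 2)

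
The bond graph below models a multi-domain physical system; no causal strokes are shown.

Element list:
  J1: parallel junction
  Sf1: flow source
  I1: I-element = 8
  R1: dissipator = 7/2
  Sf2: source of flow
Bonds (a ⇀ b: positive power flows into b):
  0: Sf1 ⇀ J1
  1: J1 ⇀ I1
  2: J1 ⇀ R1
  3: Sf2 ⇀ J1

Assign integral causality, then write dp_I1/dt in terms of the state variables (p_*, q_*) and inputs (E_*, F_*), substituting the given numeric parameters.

#0 →Sf1  (Sf1 fixes flow; stroke at Sf1)
#3 →Sf2  (source Sf2 imposes f)
#1 →I1  (I1 outputs flow p/I1)
#2 →J1  (J1: last free bond brings effort in)

dp_I1/dt = 7*F_Sf1/2 + 7*F_Sf2/2 - 7*p_I1/16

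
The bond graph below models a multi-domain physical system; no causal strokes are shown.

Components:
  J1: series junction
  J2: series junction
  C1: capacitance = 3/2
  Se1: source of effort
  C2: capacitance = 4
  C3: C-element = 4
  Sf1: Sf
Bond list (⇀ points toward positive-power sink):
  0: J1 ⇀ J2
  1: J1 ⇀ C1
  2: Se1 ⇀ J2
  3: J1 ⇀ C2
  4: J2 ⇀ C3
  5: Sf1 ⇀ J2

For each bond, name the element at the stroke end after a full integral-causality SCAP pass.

bond 0 |J2
bond 1 |J1
bond 2 |J2
bond 3 |J1
bond 4 |J2
bond 5 |Sf1

#2 stroke→J2  (Se1: effort source, stroke at far end)
#5 stroke→Sf1  (source Sf1 imposes f)
#0 stroke→J2  (common-f at J2 fixed by 5)
#4 stroke→J2  (J2: bond 5 brought flow, rest push out)
#1 stroke→J1  (J1 flow already set via bond 0)
#3 stroke→J1  (common-f at J1 fixed by 0)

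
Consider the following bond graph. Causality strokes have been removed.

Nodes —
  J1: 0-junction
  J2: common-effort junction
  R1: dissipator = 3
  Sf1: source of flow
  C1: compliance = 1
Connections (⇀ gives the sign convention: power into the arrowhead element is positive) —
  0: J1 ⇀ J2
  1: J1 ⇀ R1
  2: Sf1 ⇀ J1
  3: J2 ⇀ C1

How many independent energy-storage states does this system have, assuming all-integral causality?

1  (C1 all integral)

β2 stroke at Sf1  (Sf1: flow source, stroke at near end)
β3 stroke at J2  (prefer integral on C1)
β0 stroke at J1  (J2: bond 3 brought effort, rest push out)
β1 stroke at R1  (J1: bond 0 brought effort, rest push out)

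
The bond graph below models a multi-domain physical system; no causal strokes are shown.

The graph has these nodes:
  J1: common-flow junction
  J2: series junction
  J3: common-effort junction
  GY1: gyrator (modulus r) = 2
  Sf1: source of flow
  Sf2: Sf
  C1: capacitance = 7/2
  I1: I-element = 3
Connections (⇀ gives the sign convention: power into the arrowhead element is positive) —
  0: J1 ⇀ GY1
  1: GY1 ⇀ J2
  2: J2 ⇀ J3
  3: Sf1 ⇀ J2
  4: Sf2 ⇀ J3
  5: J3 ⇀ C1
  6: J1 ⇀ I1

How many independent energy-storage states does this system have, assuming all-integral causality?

2  (C1, I1 all integral)

b3 stroke→Sf1  (source Sf1 imposes f)
b4 stroke→Sf2  (Sf2 fixes flow; stroke at Sf2)
b1 stroke→J2  (J2 flow already set via bond 3)
b2 stroke→J2  (1-jn J2 has f-setter on 3)
b5 stroke→J3  (J3 needs exactly one e-in)
b0 stroke→J1  (through GY1, causality inverts; strokes same side of GY1)
b6 stroke→I1  (J1 needs exactly one f-in)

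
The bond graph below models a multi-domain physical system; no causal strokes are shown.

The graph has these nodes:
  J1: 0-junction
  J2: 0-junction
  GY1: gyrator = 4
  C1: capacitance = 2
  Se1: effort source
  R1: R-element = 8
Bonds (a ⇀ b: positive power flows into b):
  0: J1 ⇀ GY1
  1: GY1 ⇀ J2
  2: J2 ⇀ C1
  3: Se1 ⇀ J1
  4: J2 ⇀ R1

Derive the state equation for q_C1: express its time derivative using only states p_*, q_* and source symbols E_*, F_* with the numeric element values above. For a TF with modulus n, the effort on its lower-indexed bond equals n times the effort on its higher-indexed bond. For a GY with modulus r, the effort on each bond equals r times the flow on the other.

dq_C1/dt = E_Se1/4 - q_C1/16

bond 3 stroke at J1  (Se1: effort source, stroke at far end)
bond 0 stroke at GY1  (J1: bond 3 brought effort, rest push out)
bond 1 stroke at GY1  (GY1: gyrator matches bond 0)
bond 2 stroke at J2  (C1 outputs effort q/C1)
bond 4 stroke at R1  (common-e at J2 fixed by 2)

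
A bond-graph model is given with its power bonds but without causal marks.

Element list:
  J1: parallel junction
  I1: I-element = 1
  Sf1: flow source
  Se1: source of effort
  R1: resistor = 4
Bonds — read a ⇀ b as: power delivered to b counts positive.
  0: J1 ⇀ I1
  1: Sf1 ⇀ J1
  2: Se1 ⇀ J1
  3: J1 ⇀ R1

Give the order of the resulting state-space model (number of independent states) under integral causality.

#1 →Sf1  (source Sf1 imposes f)
#2 →J1  (Se1: effort source, stroke at far end)
#0 →I1  (J1: bond 2 brought effort, rest push out)
#3 →R1  (J1 effort already set via bond 2)

1  (I1 all integral)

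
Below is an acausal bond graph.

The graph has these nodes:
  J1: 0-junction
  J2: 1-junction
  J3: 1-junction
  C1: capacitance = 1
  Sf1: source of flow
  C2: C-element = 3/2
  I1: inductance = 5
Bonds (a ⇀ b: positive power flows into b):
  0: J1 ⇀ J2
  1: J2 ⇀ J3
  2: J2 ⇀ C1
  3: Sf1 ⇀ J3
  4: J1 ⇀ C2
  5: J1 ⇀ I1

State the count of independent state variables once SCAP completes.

bond 3 |Sf1  (Sf1 fixes flow; stroke at Sf1)
bond 1 |J3  (common-f at J3 fixed by 3)
bond 0 |J2  (J2 flow already set via bond 1)
bond 2 |J2  (1-jn J2 has f-setter on 1)
bond 4 |J1  (prefer integral on C2)
bond 5 |I1  (0-jn J1 has e-setter on 4)

3  (C1, C2, I1 all integral)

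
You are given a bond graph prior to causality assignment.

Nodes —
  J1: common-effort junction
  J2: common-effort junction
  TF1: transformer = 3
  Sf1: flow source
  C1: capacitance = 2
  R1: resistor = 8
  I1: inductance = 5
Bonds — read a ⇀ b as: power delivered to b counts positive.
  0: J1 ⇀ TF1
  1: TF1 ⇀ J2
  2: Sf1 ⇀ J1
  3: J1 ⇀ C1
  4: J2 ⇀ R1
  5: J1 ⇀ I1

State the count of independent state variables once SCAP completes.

2  (C1, I1 all integral)

#2 stroke at Sf1  (Sf1 fixes flow; stroke at Sf1)
#3 stroke at J1  (C1: C, integral causality)
#0 stroke at TF1  (J1 effort already set via bond 3)
#5 stroke at I1  (0-jn J1 has e-setter on 3)
#1 stroke at J2  (TF TF1: opposite of bond 0)
#4 stroke at R1  (0-jn J2 has e-setter on 1)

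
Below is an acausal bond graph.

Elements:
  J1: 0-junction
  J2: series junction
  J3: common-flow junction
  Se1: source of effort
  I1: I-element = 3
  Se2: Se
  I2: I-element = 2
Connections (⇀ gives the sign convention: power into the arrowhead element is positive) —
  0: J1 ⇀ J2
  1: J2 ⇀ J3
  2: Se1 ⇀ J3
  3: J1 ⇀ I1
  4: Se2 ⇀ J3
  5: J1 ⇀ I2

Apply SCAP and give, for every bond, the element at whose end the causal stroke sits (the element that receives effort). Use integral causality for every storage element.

bond 2 stroke at J3  (Se1: effort source, stroke at far end)
bond 4 stroke at J3  (Se2 (Se) sets effort on bond)
bond 1 stroke at J2  (closing 1-jn rule on J3)
bond 0 stroke at J1  (closing 1-jn rule on J2)
bond 3 stroke at I1  (J1 effort already set via bond 0)
bond 5 stroke at I2  (0-jn J1 has e-setter on 0)

bond 0 →J1
bond 1 →J2
bond 2 →J3
bond 3 →I1
bond 4 →J3
bond 5 →I2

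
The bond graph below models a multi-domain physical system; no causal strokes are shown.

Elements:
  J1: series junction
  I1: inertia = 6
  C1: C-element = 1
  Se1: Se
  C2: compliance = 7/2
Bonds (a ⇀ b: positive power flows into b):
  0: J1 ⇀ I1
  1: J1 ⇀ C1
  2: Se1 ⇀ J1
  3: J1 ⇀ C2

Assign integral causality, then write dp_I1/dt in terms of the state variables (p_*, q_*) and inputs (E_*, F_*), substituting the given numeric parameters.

#2 |J1  (source Se1 imposes e)
#0 |I1  (I1: I, integral causality)
#1 |J1  (common-f at J1 fixed by 0)
#3 |J1  (common-f at J1 fixed by 0)

dp_I1/dt = E_Se1 - q_C1 - 2*q_C2/7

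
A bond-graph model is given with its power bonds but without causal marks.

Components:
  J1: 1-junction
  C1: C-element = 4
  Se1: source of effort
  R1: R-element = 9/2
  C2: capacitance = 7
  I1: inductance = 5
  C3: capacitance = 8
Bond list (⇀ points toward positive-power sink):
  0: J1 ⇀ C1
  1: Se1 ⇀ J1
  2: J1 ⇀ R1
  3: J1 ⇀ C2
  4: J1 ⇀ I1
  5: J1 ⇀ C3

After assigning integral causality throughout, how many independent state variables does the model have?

4  (C1, C2, C3, I1 all integral)

β1 stroke→J1  (source Se1 imposes e)
β0 stroke→J1  (prefer integral on C1)
β3 stroke→J1  (C2: C, integral causality)
β4 stroke→I1  (I1 outputs flow p/I1)
β2 stroke→J1  (1-jn J1 has f-setter on 4)
β5 stroke→J1  (J1: bond 4 brought flow, rest push out)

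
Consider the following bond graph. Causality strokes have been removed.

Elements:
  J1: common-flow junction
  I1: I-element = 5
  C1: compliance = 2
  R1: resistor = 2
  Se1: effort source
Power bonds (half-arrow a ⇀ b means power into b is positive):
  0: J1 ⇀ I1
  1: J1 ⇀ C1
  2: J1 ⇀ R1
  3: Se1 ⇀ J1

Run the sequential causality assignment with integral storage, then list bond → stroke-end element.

β0 stroke at I1
β1 stroke at J1
β2 stroke at J1
β3 stroke at J1

#3 stroke→J1  (source Se1 imposes e)
#0 stroke→I1  (I1 integral (f out))
#1 stroke→J1  (1-jn J1 has f-setter on 0)
#2 stroke→J1  (J1 flow already set via bond 0)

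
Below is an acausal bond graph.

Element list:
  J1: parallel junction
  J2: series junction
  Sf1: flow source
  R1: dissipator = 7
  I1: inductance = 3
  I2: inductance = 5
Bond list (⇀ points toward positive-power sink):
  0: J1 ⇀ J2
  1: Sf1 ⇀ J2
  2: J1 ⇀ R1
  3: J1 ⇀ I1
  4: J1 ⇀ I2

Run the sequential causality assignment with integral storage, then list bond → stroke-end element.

β0 |J2
β1 |Sf1
β2 |J1
β3 |I1
β4 |I2

bond 1 stroke at Sf1  (Sf1 fixes flow; stroke at Sf1)
bond 0 stroke at J2  (J2: bond 1 brought flow, rest push out)
bond 3 stroke at I1  (I1: I, integral causality)
bond 4 stroke at I2  (I2: I, integral causality)
bond 2 stroke at J1  (only one effort-in slot at J1)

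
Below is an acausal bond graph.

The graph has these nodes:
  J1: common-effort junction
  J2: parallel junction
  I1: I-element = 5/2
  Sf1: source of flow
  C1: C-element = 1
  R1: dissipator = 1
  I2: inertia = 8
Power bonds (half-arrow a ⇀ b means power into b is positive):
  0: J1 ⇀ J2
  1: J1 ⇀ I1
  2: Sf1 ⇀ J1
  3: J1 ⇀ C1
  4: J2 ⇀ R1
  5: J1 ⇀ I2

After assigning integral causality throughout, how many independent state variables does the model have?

3  (C1, I1, I2 all integral)

b2 stroke→Sf1  (Sf1: flow source, stroke at near end)
b1 stroke→I1  (prefer integral on I1)
b3 stroke→J1  (C1: C, integral causality)
b0 stroke→J2  (J1 effort already set via bond 3)
b5 stroke→I2  (common-e at J1 fixed by 3)
b4 stroke→R1  (common-e at J2 fixed by 0)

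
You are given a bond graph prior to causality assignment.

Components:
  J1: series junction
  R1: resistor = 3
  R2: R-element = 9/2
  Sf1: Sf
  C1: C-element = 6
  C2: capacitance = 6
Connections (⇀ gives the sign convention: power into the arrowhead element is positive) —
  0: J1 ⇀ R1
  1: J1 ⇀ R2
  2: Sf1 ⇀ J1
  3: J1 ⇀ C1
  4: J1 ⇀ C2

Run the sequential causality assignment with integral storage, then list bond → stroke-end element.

β0 stroke at J1
β1 stroke at J1
β2 stroke at Sf1
β3 stroke at J1
β4 stroke at J1

#2 |Sf1  (source Sf1 imposes f)
#0 |J1  (1-jn J1 has f-setter on 2)
#1 |J1  (J1 flow already set via bond 2)
#3 |J1  (common-f at J1 fixed by 2)
#4 |J1  (common-f at J1 fixed by 2)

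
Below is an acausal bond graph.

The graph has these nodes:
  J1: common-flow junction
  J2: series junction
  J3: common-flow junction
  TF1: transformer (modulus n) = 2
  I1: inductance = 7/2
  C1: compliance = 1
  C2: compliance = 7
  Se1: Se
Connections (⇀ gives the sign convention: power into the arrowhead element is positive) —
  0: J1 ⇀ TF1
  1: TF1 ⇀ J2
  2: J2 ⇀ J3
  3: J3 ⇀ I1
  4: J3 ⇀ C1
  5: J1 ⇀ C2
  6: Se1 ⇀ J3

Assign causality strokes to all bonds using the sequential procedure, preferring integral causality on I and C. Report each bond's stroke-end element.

b6 →J3  (Se1: effort source, stroke at far end)
b3 →I1  (I1 integral (f out))
b2 →J3  (common-f at J3 fixed by 3)
b4 →J3  (common-f at J3 fixed by 3)
b1 →J2  (common-f at J2 fixed by 2)
b0 →TF1  (TF TF1: opposite of bond 1)
b5 →J1  (1-jn J1 has f-setter on 0)

b0 stroke at TF1
b1 stroke at J2
b2 stroke at J3
b3 stroke at I1
b4 stroke at J3
b5 stroke at J1
b6 stroke at J3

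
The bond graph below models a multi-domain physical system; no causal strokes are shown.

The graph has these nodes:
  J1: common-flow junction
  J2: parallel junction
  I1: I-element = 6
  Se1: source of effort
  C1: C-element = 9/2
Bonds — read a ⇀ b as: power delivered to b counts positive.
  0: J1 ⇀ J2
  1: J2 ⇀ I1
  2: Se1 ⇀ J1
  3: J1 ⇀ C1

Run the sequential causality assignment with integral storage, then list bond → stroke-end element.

bond 2 |J1  (Se1 fixes effort; stroke away)
bond 1 |I1  (prefer integral on I1)
bond 0 |J2  (only one effort-in slot at J2)
bond 3 |J1  (J1: bond 0 brought flow, rest push out)

β0 →J2
β1 →I1
β2 →J1
β3 →J1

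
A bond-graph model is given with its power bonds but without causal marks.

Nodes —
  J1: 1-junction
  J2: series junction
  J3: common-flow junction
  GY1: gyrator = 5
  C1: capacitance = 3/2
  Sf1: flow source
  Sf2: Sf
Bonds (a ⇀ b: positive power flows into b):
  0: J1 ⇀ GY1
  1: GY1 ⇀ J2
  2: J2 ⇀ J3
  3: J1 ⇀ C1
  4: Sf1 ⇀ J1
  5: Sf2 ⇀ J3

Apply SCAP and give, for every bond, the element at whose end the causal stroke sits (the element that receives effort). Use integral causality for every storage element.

b0 stroke→J1
b1 stroke→J2
b2 stroke→J3
b3 stroke→J1
b4 stroke→Sf1
b5 stroke→Sf2

b4 |Sf1  (Sf1 fixes flow; stroke at Sf1)
b5 |Sf2  (Sf2 (Sf) sets flow on bond)
b0 |J1  (J1: bond 4 brought flow, rest push out)
b3 |J1  (J1 flow already set via bond 4)
b2 |J3  (J3: bond 5 brought flow, rest push out)
b1 |J2  (GY GY1: same side as bond 0)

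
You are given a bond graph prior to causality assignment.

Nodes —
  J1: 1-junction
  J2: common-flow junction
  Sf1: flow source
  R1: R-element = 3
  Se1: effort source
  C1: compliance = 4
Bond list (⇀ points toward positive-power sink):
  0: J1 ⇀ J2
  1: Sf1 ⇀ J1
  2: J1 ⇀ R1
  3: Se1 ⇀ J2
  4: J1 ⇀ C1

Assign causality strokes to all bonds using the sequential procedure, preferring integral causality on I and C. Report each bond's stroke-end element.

bond 1 |Sf1  (Sf1 (Sf) sets flow on bond)
bond 3 |J2  (Se1 (Se) sets effort on bond)
bond 0 |J1  (common-f at J1 fixed by 1)
bond 2 |J1  (1-jn J1 has f-setter on 1)
bond 4 |J1  (common-f at J1 fixed by 1)

b0 →J1
b1 →Sf1
b2 →J1
b3 →J2
b4 →J1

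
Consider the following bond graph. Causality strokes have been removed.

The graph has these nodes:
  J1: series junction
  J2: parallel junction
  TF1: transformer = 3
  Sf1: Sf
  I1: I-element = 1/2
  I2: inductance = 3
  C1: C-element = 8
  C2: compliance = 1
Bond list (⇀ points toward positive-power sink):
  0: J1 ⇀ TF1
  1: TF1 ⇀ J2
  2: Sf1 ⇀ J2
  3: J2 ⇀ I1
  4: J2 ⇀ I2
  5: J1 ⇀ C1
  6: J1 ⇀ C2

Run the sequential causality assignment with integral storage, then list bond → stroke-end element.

β2 stroke at Sf1  (Sf1: flow source, stroke at near end)
β3 stroke at I1  (I1: I, integral causality)
β4 stroke at I2  (I2 integral (f out))
β1 stroke at J2  (J2: last free bond brings effort in)
β0 stroke at TF1  (TF TF1: opposite of bond 1)
β5 stroke at J1  (1-jn J1 has f-setter on 0)
β6 stroke at J1  (J1 flow already set via bond 0)

bond 0 stroke→TF1
bond 1 stroke→J2
bond 2 stroke→Sf1
bond 3 stroke→I1
bond 4 stroke→I2
bond 5 stroke→J1
bond 6 stroke→J1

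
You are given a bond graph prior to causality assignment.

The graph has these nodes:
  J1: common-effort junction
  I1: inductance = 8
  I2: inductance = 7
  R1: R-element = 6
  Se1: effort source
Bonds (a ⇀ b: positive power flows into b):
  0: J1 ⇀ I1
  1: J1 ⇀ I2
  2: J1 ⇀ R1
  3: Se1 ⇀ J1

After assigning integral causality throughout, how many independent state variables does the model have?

2  (I1, I2 all integral)

#3 stroke at J1  (Se1 fixes effort; stroke away)
#0 stroke at I1  (common-e at J1 fixed by 3)
#1 stroke at I2  (J1 effort already set via bond 3)
#2 stroke at R1  (0-jn J1 has e-setter on 3)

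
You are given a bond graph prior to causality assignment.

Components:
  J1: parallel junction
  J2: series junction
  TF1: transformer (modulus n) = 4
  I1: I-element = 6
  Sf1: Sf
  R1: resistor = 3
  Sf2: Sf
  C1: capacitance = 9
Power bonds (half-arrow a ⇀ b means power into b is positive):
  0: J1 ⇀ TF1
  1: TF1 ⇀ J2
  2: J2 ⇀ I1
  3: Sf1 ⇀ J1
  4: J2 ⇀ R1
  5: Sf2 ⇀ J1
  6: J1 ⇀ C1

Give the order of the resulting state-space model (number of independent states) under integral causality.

b3 →Sf1  (Sf1: flow source, stroke at near end)
b5 →Sf2  (Sf2 fixes flow; stroke at Sf2)
b2 →I1  (prefer integral on I1)
b1 →J2  (common-f at J2 fixed by 2)
b4 →J2  (common-f at J2 fixed by 2)
b0 →TF1  (TF1: transformer flips bond 1)
b6 →J1  (J1: last free bond brings effort in)

2  (C1, I1 all integral)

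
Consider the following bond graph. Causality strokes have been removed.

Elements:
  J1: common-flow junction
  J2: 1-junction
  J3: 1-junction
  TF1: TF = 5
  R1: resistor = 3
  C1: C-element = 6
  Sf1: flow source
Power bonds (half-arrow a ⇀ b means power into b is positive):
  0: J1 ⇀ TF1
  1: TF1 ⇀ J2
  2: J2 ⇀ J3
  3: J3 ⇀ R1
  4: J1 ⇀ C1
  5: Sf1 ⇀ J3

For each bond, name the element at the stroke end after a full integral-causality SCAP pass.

b5 stroke→Sf1  (Sf1: flow source, stroke at near end)
b2 stroke→J3  (J3 flow already set via bond 5)
b3 stroke→J3  (J3: bond 5 brought flow, rest push out)
b1 stroke→J2  (J2: bond 2 brought flow, rest push out)
b0 stroke→TF1  (TF1 one-in-one-out from 1)
b4 stroke→J1  (J1 flow already set via bond 0)

bond 0 |TF1
bond 1 |J2
bond 2 |J3
bond 3 |J3
bond 4 |J1
bond 5 |Sf1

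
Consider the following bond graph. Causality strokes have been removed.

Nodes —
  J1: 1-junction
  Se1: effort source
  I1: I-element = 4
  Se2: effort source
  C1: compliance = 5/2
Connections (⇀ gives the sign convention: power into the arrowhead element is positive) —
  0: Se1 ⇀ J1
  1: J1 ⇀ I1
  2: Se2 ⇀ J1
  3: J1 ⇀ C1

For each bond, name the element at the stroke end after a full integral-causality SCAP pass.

bond 0 →J1
bond 1 →I1
bond 2 →J1
bond 3 →J1

#0 →J1  (Se1 (Se) sets effort on bond)
#2 →J1  (Se2: effort source, stroke at far end)
#1 →I1  (I1: I, integral causality)
#3 →J1  (1-jn J1 has f-setter on 1)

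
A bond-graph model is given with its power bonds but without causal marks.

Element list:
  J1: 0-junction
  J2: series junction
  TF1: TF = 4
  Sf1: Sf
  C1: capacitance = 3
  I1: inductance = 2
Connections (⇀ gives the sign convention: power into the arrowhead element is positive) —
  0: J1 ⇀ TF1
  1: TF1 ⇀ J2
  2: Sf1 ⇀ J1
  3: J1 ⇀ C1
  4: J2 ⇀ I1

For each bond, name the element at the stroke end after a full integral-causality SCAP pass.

#0 stroke→TF1
#1 stroke→J2
#2 stroke→Sf1
#3 stroke→J1
#4 stroke→I1

b2 stroke→Sf1  (Sf1: flow source, stroke at near end)
b3 stroke→J1  (C1 integral (e out))
b0 stroke→TF1  (common-e at J1 fixed by 3)
b1 stroke→J2  (TF TF1: opposite of bond 0)
b4 stroke→I1  (J2: last free bond brings flow in)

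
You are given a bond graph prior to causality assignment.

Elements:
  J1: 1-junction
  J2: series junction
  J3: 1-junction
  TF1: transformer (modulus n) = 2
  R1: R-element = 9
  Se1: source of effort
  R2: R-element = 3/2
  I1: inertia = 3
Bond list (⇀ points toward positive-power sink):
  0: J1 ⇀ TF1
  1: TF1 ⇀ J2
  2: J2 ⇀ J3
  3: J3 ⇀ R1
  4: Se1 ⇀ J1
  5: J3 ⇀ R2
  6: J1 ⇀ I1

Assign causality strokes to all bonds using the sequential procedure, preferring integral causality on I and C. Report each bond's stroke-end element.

bond 4 |J1  (Se1 (Se) sets effort on bond)
bond 6 |I1  (prefer integral on I1)
bond 0 |J1  (J1 flow already set via bond 6)
bond 1 |TF1  (TF1 one-in-one-out from 0)
bond 2 |J2  (common-f at J2 fixed by 1)
bond 3 |J3  (common-f at J3 fixed by 2)
bond 5 |J3  (J3: bond 2 brought flow, rest push out)

#0 stroke at J1
#1 stroke at TF1
#2 stroke at J2
#3 stroke at J3
#4 stroke at J1
#5 stroke at J3
#6 stroke at I1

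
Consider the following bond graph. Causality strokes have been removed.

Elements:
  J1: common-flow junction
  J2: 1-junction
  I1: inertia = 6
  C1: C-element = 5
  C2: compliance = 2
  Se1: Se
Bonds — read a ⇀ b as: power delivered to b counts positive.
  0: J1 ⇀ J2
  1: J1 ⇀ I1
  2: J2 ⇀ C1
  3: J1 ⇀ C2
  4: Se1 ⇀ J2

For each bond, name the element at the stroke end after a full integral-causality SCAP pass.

bond 0 →J1
bond 1 →I1
bond 2 →J2
bond 3 →J1
bond 4 →J2

bond 4 stroke→J2  (Se1: effort source, stroke at far end)
bond 1 stroke→I1  (I1 outputs flow p/I1)
bond 0 stroke→J1  (J1: bond 1 brought flow, rest push out)
bond 3 stroke→J1  (1-jn J1 has f-setter on 1)
bond 2 stroke→J2  (J2 flow already set via bond 0)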